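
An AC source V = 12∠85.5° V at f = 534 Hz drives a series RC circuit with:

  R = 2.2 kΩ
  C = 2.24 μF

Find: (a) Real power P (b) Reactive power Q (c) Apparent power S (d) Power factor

Step 1 — Angular frequency: ω = 2π·f = 2π·534 = 3355 rad/s.
Step 2 — Component impedances:
  R: Z = R = 2200 Ω
  C: Z = 1/(jωC) = -j/(ω·C) = 0 - j133.1 Ω
Step 3 — Series combination: Z_total = R + C = 2200 - j133.1 Ω = 2204∠-3.5° Ω.
Step 4 — Source phasor: V = 12∠85.5° V = 0.9415 + j11.96 V.
Step 5 — Current: I = V / Z = 9.873e-05 + j0.005444 A = 0.005445∠89.0° A.
Step 6 — Complex power: S = V·I* = 0.06522 - j0.003944 VA.
Step 7 — Real power: P = Re(S) = 0.06522 W.
Step 8 — Reactive power: Q = Im(S) = -0.003944 VAR.
Step 9 — Apparent power: |S| = 0.06534 VA.
Step 10 — Power factor: PF = P/|S| = 0.9982 (leading).

(a) P = 0.06522 W  (b) Q = -0.003944 VAR  (c) S = 0.06534 VA  (d) PF = 0.9982 (leading)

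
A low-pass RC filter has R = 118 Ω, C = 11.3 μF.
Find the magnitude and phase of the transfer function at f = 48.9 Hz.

Step 1 — Angular frequency: ω = 2π·48.9 = 307.2 rad/s.
Step 2 — Transfer function: H(jω) = 1/(1 + jωRC).
Step 3 — Denominator: 1 + jωRC = 1 + j·307.2·118·1.13e-05 = 1 + j0.4097.
Step 4 — H = 0.8563 - j0.3508.
Step 5 — Magnitude: |H| = 0.9254 (-0.7 dB); phase: φ = -22.3°.

|H| = 0.9254 (-0.7 dB), φ = -22.3°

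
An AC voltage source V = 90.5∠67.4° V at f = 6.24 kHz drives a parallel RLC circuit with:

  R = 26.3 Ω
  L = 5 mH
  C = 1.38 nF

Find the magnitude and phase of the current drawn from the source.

Step 1 — Angular frequency: ω = 2π·f = 2π·6240 = 3.921e+04 rad/s.
Step 2 — Component impedances:
  R: Z = R = 26.3 Ω
  L: Z = jωL = j·3.921e+04·0.005 = 0 + j196 Ω
  C: Z = 1/(jωC) = -j/(ω·C) = 0 - j1.848e+04 Ω
Step 3 — Parallel combination: 1/Z_total = 1/R + 1/L + 1/C; Z_total = 25.84 + j3.431 Ω = 26.07∠7.6° Ω.
Step 4 — Source phasor: V = 90.5∠67.4° V = 34.78 + j83.55 V.
Step 5 — Ohm's law: I = V / Z_total = (34.78 + j83.55) / (25.84 + j3.431) = 1.744 + j3.001 A.
Step 6 — Convert to polar: |I| = 3.471 A, ∠I = 59.8°.

I = 3.471∠59.8° A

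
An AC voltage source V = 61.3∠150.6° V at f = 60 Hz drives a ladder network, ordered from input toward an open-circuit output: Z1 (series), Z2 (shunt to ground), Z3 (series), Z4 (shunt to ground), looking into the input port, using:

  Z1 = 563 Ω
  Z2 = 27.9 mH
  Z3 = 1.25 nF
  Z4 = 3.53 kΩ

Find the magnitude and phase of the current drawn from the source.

Step 1 — Angular frequency: ω = 2π·f = 2π·60 = 377 rad/s.
Step 2 — Component impedances:
  Z1: Z = R = 563 Ω
  Z2: Z = jωL = j·377·0.0279 = 0 + j10.52 Ω
  Z3: Z = 1/(jωC) = -j/(ω·C) = 0 - j2.122e+06 Ω
  Z4: Z = R = 3530 Ω
Step 3 — Ladder network (open output): work backward from the far end, alternating series and parallel combinations. Z_in = 563 + j10.52 Ω = 563.1∠1.1° Ω.
Step 4 — Source phasor: V = 61.3∠150.6° V = -53.41 + j30.09 V.
Step 5 — Ohm's law: I = V / Z_total = (-53.41 + j30.09) / (563 + j10.52) = -0.09383 + j0.0552 A.
Step 6 — Convert to polar: |I| = 0.1089 A, ∠I = 149.5°.

I = 0.1089∠149.5° A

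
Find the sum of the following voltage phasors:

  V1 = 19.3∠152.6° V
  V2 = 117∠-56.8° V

Step 1 — Convert each phasor to rectangular form:
  V1 = 19.3·(cos(152.6°) + j·sin(152.6°)) = -17.13 + j8.882 V
  V2 = 117·(cos(-56.8°) + j·sin(-56.8°)) = 64.06 - j97.9 V
Step 2 — Sum components: V_total = 46.93 - j89.02 V.
Step 3 — Convert to polar: |V_total| = 100.6 V, ∠V_total = -62.2°.

V_total = 100.6∠-62.2° V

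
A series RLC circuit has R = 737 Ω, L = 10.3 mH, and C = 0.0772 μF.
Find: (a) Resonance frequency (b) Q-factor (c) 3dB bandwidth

Step 1 — Resonance condition Im(Z)=0 gives ω₀ = 1/√(LC).
Step 2 — ω₀ = 1/√(0.0103·7.72e-08) = 3.546e+04 rad/s.
Step 3 — f₀ = ω₀/(2π) = 5644 Hz.
Step 4 — Series Q: Q = ω₀L/R = 3.546e+04·0.0103/737 = 0.4956.
Step 5 — 3dB bandwidth: Δω = ω₀/Q = 7.155e+04 rad/s; BW = Δω/(2π) = 1.139e+04 Hz.

(a) f₀ = 5644 Hz  (b) Q = 0.4956  (c) BW = 1.139e+04 Hz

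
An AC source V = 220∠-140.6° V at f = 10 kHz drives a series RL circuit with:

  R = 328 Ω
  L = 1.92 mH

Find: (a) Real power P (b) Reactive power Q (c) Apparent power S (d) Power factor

Step 1 — Angular frequency: ω = 2π·f = 2π·1e+04 = 6.283e+04 rad/s.
Step 2 — Component impedances:
  R: Z = R = 328 Ω
  L: Z = jωL = j·6.283e+04·0.00192 = 0 + j120.6 Ω
Step 3 — Series combination: Z_total = R + L = 328 + j120.6 Ω = 349.5∠20.2° Ω.
Step 4 — Source phasor: V = 220∠-140.6° V = -170 - j139.6 V.
Step 5 — Current: I = V / Z = -0.5945 - j0.2071 A = 0.6295∠-160.8° A.
Step 6 — Complex power: S = V·I* = 130 + j47.81 VA.
Step 7 — Real power: P = Re(S) = 130 W.
Step 8 — Reactive power: Q = Im(S) = 47.81 VAR.
Step 9 — Apparent power: |S| = 138.5 VA.
Step 10 — Power factor: PF = P/|S| = 0.9385 (lagging).

(a) P = 130 W  (b) Q = 47.81 VAR  (c) S = 138.5 VA  (d) PF = 0.9385 (lagging)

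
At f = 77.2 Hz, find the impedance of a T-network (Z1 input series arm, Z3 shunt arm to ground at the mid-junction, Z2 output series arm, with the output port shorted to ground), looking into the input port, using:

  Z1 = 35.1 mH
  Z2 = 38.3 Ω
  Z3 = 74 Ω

Step 1 — Angular frequency: ω = 2π·f = 2π·77.2 = 485.1 rad/s.
Step 2 — Component impedances:
  Z1: Z = jωL = j·485.1·0.0351 = 0 + j17.03 Ω
  Z2: Z = R = 38.3 Ω
  Z3: Z = R = 74 Ω
Step 3 — With the output port shorted to ground, the output series arm Z2 runs from the junction to ground; the shunt arm Z3 also runs from the junction to ground. They appear in parallel: Z3 || Z2 = 25.24 Ω.
Step 4 — Series with input arm Z1: Z_in = Z1 + (Z3 || Z2) = 25.24 + j17.03 Ω = 30.44∠34.0° Ω.

Z = 25.24 + j17.03 Ω = 30.44∠34.0° Ω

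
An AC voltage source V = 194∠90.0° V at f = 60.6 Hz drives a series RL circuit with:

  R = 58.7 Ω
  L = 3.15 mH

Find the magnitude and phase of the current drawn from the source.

Step 1 — Angular frequency: ω = 2π·f = 2π·60.6 = 380.8 rad/s.
Step 2 — Component impedances:
  R: Z = R = 58.7 Ω
  L: Z = jωL = j·380.8·0.00315 = 0 + j1.199 Ω
Step 3 — Series combination: Z_total = R + L = 58.7 + j1.199 Ω = 58.71∠1.2° Ω.
Step 4 — Source phasor: V = 194∠90.0° V = 0 + j194 V.
Step 5 — Ohm's law: I = V / Z_total = (0 + j194) / (58.7 + j1.199) = 0.0675 + j3.304 A.
Step 6 — Convert to polar: |I| = 3.304 A, ∠I = 88.8°.

I = 3.304∠88.8° A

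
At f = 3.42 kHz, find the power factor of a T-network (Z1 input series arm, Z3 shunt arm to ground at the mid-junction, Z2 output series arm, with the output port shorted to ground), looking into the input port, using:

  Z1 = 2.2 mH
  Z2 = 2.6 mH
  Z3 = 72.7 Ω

Step 1 — Angular frequency: ω = 2π·f = 2π·3420 = 2.149e+04 rad/s.
Step 2 — Component impedances:
  Z1: Z = jωL = j·2.149e+04·0.0022 = 0 + j47.27 Ω
  Z2: Z = jωL = j·2.149e+04·0.0026 = 0 + j55.87 Ω
  Z3: Z = R = 72.7 Ω
Step 3 — With the output port shorted to ground, the output series arm Z2 runs from the junction to ground; the shunt arm Z3 also runs from the junction to ground. They appear in parallel: Z3 || Z2 = 26.99 + j35.13 Ω.
Step 4 — Series with input arm Z1: Z_in = Z1 + (Z3 || Z2) = 26.99 + j82.4 Ω = 86.71∠71.9° Ω.
Step 5 — Power factor: PF = cos(φ) = Re(Z)/|Z| = 26.99/86.71 = 0.3113.
Step 6 — Type: Im(Z) = 82.4 ⇒ lagging (phase φ = 71.9°).

PF = 0.3113 (lagging, φ = 71.9°)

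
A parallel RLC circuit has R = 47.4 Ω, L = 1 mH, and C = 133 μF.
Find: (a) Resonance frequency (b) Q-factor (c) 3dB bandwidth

Step 1 — Resonance: ω₀ = 1/√(LC) = 1/√(0.001·0.000133) = 2742 rad/s.
Step 2 — f₀ = ω₀/(2π) = 436.4 Hz.
Step 3 — Parallel Q: Q = R/(ω₀L) = 47.4/(2742·0.001) = 17.29.
Step 4 — Bandwidth: Δω = ω₀/Q = 158.6 rad/s; BW = Δω/(2π) = 25.25 Hz.

(a) f₀ = 436.4 Hz  (b) Q = 17.29  (c) BW = 25.25 Hz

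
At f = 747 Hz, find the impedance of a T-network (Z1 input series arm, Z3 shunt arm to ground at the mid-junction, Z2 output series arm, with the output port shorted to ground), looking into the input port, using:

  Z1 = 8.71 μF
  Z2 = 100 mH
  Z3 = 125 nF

Step 1 — Angular frequency: ω = 2π·f = 2π·747 = 4694 rad/s.
Step 2 — Component impedances:
  Z1: Z = 1/(jωC) = -j/(ω·C) = 0 - j24.46 Ω
  Z2: Z = jωL = j·4694·0.1 = 0 + j469.4 Ω
  Z3: Z = 1/(jωC) = -j/(ω·C) = 0 - j1704 Ω
Step 3 — With the output port shorted to ground, the output series arm Z2 runs from the junction to ground; the shunt arm Z3 also runs from the junction to ground. They appear in parallel: Z3 || Z2 = 0 + j647.7 Ω.
Step 4 — Series with input arm Z1: Z_in = Z1 + (Z3 || Z2) = 0 + j623.3 Ω = 623.3∠90.0° Ω.

Z = 0 + j623.3 Ω = 623.3∠90.0° Ω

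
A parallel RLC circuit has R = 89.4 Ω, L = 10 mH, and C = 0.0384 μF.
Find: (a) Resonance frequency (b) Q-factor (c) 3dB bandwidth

Step 1 — Resonance: ω₀ = 1/√(LC) = 1/√(0.01·3.84e-08) = 5.103e+04 rad/s.
Step 2 — f₀ = ω₀/(2π) = 8122 Hz.
Step 3 — Parallel Q: Q = R/(ω₀L) = 89.4/(5.103e+04·0.01) = 0.1752.
Step 4 — Bandwidth: Δω = ω₀/Q = 2.913e+05 rad/s; BW = Δω/(2π) = 4.636e+04 Hz.

(a) f₀ = 8122 Hz  (b) Q = 0.1752  (c) BW = 4.636e+04 Hz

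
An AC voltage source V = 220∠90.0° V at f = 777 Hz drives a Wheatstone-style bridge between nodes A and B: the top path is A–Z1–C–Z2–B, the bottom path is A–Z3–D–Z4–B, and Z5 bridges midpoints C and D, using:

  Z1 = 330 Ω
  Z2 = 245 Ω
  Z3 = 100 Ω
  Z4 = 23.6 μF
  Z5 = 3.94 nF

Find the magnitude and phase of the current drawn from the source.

Step 1 — Angular frequency: ω = 2π·f = 2π·777 = 4882 rad/s.
Step 2 — Component impedances:
  Z1: Z = R = 330 Ω
  Z2: Z = R = 245 Ω
  Z3: Z = R = 100 Ω
  Z4: Z = 1/(jωC) = -j/(ω·C) = 0 - j8.679 Ω
  Z5: Z = 1/(jωC) = -j/(ω·C) = 0 - j5.199e+04 Ω
Step 3 — Bridge requires nodal analysis (the Z5 bridge couples midpoints C and D, so the two paths cannot be reduced to a simple series/parallel combination). Setting node B to ground and injecting 1 A at node A, the 3-node admittance system at A, C, D solves to V_A = Z_AB = 85.27 - j6.322 Ω = 85.51∠-4.2° Ω.
Step 4 — Source phasor: V = 220∠90.0° V = 0 + j220 V.
Step 5 — Ohm's law: I = V / Z_total = (0 + j220) / (85.27 - j6.322) = -0.1902 + j2.566 A.
Step 6 — Convert to polar: |I| = 2.573 A, ∠I = 94.2°.

I = 2.573∠94.2° A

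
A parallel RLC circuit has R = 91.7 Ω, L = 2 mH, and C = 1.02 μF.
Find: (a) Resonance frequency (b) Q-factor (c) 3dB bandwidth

Step 1 — Resonance: ω₀ = 1/√(LC) = 1/√(0.002·1.02e-06) = 2.214e+04 rad/s.
Step 2 — f₀ = ω₀/(2π) = 3524 Hz.
Step 3 — Parallel Q: Q = R/(ω₀L) = 91.7/(2.214e+04·0.002) = 2.071.
Step 4 — Bandwidth: Δω = ω₀/Q = 1.069e+04 rad/s; BW = Δω/(2π) = 1702 Hz.

(a) f₀ = 3524 Hz  (b) Q = 2.071  (c) BW = 1702 Hz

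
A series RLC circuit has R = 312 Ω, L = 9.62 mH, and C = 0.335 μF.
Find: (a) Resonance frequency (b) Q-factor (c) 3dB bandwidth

Step 1 — Resonance condition Im(Z)=0 gives ω₀ = 1/√(LC).
Step 2 — ω₀ = 1/√(0.00962·3.35e-07) = 1.762e+04 rad/s.
Step 3 — f₀ = ω₀/(2π) = 2804 Hz.
Step 4 — Series Q: Q = ω₀L/R = 1.762e+04·0.00962/312 = 0.5431.
Step 5 — 3dB bandwidth: Δω = ω₀/Q = 3.243e+04 rad/s; BW = Δω/(2π) = 5162 Hz.

(a) f₀ = 2804 Hz  (b) Q = 0.5431  (c) BW = 5162 Hz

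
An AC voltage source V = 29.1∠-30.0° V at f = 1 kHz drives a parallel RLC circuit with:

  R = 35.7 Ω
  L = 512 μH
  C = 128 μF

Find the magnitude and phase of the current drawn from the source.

Step 1 — Angular frequency: ω = 2π·f = 2π·1000 = 6283 rad/s.
Step 2 — Component impedances:
  R: Z = R = 35.7 Ω
  L: Z = jωL = j·6283·0.000512 = 0 + j3.217 Ω
  C: Z = 1/(jωC) = -j/(ω·C) = 0 - j1.243 Ω
Step 3 — Parallel combination: 1/Z_total = 1/R + 1/L + 1/C; Z_total = 0.1147 - j2.02 Ω = 2.024∠-86.8° Ω.
Step 4 — Source phasor: V = 29.1∠-30.0° V = 25.2 - j14.55 V.
Step 5 — Ohm's law: I = V / Z_total = (25.2 - j14.55) / (0.1147 - j2.02) = 7.885 + j12.03 A.
Step 6 — Convert to polar: |I| = 14.38 A, ∠I = 56.8°.

I = 14.38∠56.8° A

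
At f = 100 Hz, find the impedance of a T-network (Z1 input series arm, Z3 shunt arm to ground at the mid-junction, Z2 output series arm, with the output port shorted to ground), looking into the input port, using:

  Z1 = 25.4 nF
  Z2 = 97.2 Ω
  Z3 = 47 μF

Step 1 — Angular frequency: ω = 2π·f = 2π·100 = 628.3 rad/s.
Step 2 — Component impedances:
  Z1: Z = 1/(jωC) = -j/(ω·C) = 0 - j6.266e+04 Ω
  Z2: Z = R = 97.2 Ω
  Z3: Z = 1/(jωC) = -j/(ω·C) = 0 - j33.86 Ω
Step 3 — With the output port shorted to ground, the output series arm Z2 runs from the junction to ground; the shunt arm Z3 also runs from the junction to ground. They appear in parallel: Z3 || Z2 = 10.52 - j30.2 Ω.
Step 4 — Series with input arm Z1: Z_in = Z1 + (Z3 || Z2) = 10.52 - j6.269e+04 Ω = 6.269e+04∠-90.0° Ω.

Z = 10.52 - j6.269e+04 Ω = 6.269e+04∠-90.0° Ω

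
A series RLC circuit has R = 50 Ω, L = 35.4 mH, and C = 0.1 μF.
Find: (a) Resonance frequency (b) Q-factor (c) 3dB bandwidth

Step 1 — Resonance: ω₀ = 1/√(LC) = 1/√(0.0354·1e-07) = 1.681e+04 rad/s.
Step 2 — f₀ = ω₀/(2π) = 2675 Hz.
Step 3 — Series Q: Q = ω₀L/R = 1.681e+04·0.0354/50 = 11.9.
Step 4 — Bandwidth: Δω = ω₀/Q = 1412 rad/s; BW = Δω/(2π) = 224.8 Hz.

(a) f₀ = 2675 Hz  (b) Q = 11.9  (c) BW = 224.8 Hz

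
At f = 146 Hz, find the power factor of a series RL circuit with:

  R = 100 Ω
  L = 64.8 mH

Step 1 — Angular frequency: ω = 2π·f = 2π·146 = 917.3 rad/s.
Step 2 — Component impedances:
  R: Z = R = 100 Ω
  L: Z = jωL = j·917.3·0.0648 = 0 + j59.44 Ω
Step 3 — Series combination: Z_total = R + L = 100 + j59.44 Ω = 116.3∠30.7° Ω.
Step 4 — Power factor: PF = cos(φ) = Re(Z)/|Z| = 100/116.33 = 0.8596.
Step 5 — Type: Im(Z) = 59.44 ⇒ lagging (phase φ = 30.7°).

PF = 0.8596 (lagging, φ = 30.7°)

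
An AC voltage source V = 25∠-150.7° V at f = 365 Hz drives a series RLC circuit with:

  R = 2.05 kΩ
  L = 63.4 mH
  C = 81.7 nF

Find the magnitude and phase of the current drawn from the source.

Step 1 — Angular frequency: ω = 2π·f = 2π·365 = 2293 rad/s.
Step 2 — Component impedances:
  R: Z = R = 2050 Ω
  L: Z = jωL = j·2293·0.0634 = 0 + j145.4 Ω
  C: Z = 1/(jωC) = -j/(ω·C) = 0 - j5337 Ω
Step 3 — Series combination: Z_total = R + L + C = 2050 - j5192 Ω = 5582∠-68.5° Ω.
Step 4 — Source phasor: V = 25∠-150.7° V = -21.8 - j12.23 V.
Step 5 — Ohm's law: I = V / Z_total = (-21.8 - j12.23) / (2050 - j5192) = 0.0006042 - j0.004438 A.
Step 6 — Convert to polar: |I| = 0.004479 A, ∠I = -82.2°.

I = 0.004479∠-82.2° A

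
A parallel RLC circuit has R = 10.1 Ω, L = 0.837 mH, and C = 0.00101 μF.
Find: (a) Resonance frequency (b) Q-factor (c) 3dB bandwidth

Step 1 — Resonance: ω₀ = 1/√(LC) = 1/√(0.000837·1.01e-09) = 1.088e+06 rad/s.
Step 2 — f₀ = ω₀/(2π) = 1.731e+05 Hz.
Step 3 — Parallel Q: Q = R/(ω₀L) = 10.1/(1.088e+06·0.000837) = 0.01109.
Step 4 — Bandwidth: Δω = ω₀/Q = 9.803e+07 rad/s; BW = Δω/(2π) = 1.56e+07 Hz.

(a) f₀ = 1.731e+05 Hz  (b) Q = 0.01109  (c) BW = 1.56e+07 Hz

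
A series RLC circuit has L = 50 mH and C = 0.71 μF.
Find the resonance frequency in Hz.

Step 1 — Resonance condition Im(Z)=0 gives ω₀ = 1/√(LC).
Step 2 — ω₀ = 1/√(0.05·7.1e-07) = 5307 rad/s.
Step 3 — f₀ = ω₀/(2π) = 844.7 Hz.

f₀ = 844.7 Hz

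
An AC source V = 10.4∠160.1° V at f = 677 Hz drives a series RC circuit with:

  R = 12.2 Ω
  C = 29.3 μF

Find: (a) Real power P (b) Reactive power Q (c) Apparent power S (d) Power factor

Step 1 — Angular frequency: ω = 2π·f = 2π·677 = 4254 rad/s.
Step 2 — Component impedances:
  R: Z = R = 12.2 Ω
  C: Z = 1/(jωC) = -j/(ω·C) = 0 - j8.023 Ω
Step 3 — Series combination: Z_total = R + C = 12.2 - j8.023 Ω = 14.6∠-33.3° Ω.
Step 4 — Source phasor: V = 10.4∠160.1° V = -9.779 + j3.54 V.
Step 5 — Current: I = V / Z = -0.6928 - j0.1654 A = 0.7122∠-166.6° A.
Step 6 — Complex power: S = V·I* = 6.189 - j4.07 VA.
Step 7 — Real power: P = Re(S) = 6.189 W.
Step 8 — Reactive power: Q = Im(S) = -4.07 VAR.
Step 9 — Apparent power: |S| = 7.407 VA.
Step 10 — Power factor: PF = P/|S| = 0.8355 (leading).

(a) P = 6.189 W  (b) Q = -4.07 VAR  (c) S = 7.407 VA  (d) PF = 0.8355 (leading)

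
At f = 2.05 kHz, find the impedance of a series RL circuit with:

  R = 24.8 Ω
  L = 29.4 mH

Step 1 — Angular frequency: ω = 2π·f = 2π·2050 = 1.288e+04 rad/s.
Step 2 — Component impedances:
  R: Z = R = 24.8 Ω
  L: Z = jωL = j·1.288e+04·0.0294 = 0 + j378.7 Ω
Step 3 — Series combination: Z_total = R + L = 24.8 + j378.7 Ω = 379.5∠86.3° Ω.

Z = 24.8 + j378.7 Ω = 379.5∠86.3° Ω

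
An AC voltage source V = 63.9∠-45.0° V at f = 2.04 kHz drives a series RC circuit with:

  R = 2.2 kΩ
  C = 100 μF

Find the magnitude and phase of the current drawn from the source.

Step 1 — Angular frequency: ω = 2π·f = 2π·2040 = 1.282e+04 rad/s.
Step 2 — Component impedances:
  R: Z = R = 2200 Ω
  C: Z = 1/(jωC) = -j/(ω·C) = 0 - j0.7802 Ω
Step 3 — Series combination: Z_total = R + C = 2200 - j0.7802 Ω = 2200∠-0.0° Ω.
Step 4 — Source phasor: V = 63.9∠-45.0° V = 45.18 - j45.18 V.
Step 5 — Ohm's law: I = V / Z_total = (45.18 - j45.18) / (2200 - j0.7802) = 0.02055 - j0.02053 A.
Step 6 — Convert to polar: |I| = 0.02905 A, ∠I = -45.0°.

I = 0.02905∠-45.0° A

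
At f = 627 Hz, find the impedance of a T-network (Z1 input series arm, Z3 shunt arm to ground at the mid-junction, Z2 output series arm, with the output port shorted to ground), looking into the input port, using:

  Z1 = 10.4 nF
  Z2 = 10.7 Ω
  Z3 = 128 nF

Step 1 — Angular frequency: ω = 2π·f = 2π·627 = 3940 rad/s.
Step 2 — Component impedances:
  Z1: Z = 1/(jωC) = -j/(ω·C) = 0 - j2.441e+04 Ω
  Z2: Z = R = 10.7 Ω
  Z3: Z = 1/(jωC) = -j/(ω·C) = 0 - j1983 Ω
Step 3 — With the output port shorted to ground, the output series arm Z2 runs from the junction to ground; the shunt arm Z3 also runs from the junction to ground. They appear in parallel: Z3 || Z2 = 10.7 - j0.05773 Ω.
Step 4 — Series with input arm Z1: Z_in = Z1 + (Z3 || Z2) = 10.7 - j2.441e+04 Ω = 2.441e+04∠-90.0° Ω.

Z = 10.7 - j2.441e+04 Ω = 2.441e+04∠-90.0° Ω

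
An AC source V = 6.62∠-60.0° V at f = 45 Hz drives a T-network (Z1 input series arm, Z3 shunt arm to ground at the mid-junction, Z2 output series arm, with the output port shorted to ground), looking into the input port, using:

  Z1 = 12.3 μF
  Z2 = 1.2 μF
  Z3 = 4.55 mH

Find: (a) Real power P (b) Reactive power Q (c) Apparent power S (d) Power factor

Step 1 — Angular frequency: ω = 2π·f = 2π·45 = 282.7 rad/s.
Step 2 — Component impedances:
  Z1: Z = 1/(jωC) = -j/(ω·C) = 0 - j287.5 Ω
  Z2: Z = 1/(jωC) = -j/(ω·C) = 0 - j2947 Ω
  Z3: Z = jωL = j·282.7·0.00455 = 0 + j1.286 Ω
Step 3 — With the output port shorted to ground, the output series arm Z2 runs from the junction to ground; the shunt arm Z3 also runs from the junction to ground. They appear in parallel: Z3 || Z2 = 0 + j1.287 Ω.
Step 4 — Series with input arm Z1: Z_in = Z1 + (Z3 || Z2) = 0 - j286.3 Ω = 286.3∠-90.0° Ω.
Step 5 — Source phasor: V = 6.62∠-60.0° V = 3.31 - j5.733 V.
Step 6 — Current: I = V / Z = 0.02003 + j0.01156 A = 0.02313∠30.0° A.
Step 7 — Complex power: S = V·I* = 0 - j0.1531 VA.
Step 8 — Real power: P = Re(S) = 0 W.
Step 9 — Reactive power: Q = Im(S) = -0.1531 VAR.
Step 10 — Apparent power: |S| = 0.1531 VA.
Step 11 — Power factor: PF = P/|S| = 0 (leading).

(a) P = 0 W  (b) Q = -0.1531 VAR  (c) S = 0.1531 VA  (d) PF = 0 (leading)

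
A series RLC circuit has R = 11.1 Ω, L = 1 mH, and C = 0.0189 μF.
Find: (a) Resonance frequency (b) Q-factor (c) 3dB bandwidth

Step 1 — Resonance: ω₀ = 1/√(LC) = 1/√(0.001·1.89e-08) = 2.3e+05 rad/s.
Step 2 — f₀ = ω₀/(2π) = 3.661e+04 Hz.
Step 3 — Series Q: Q = ω₀L/R = 2.3e+05·0.001/11.1 = 20.72.
Step 4 — Bandwidth: Δω = ω₀/Q = 1.11e+04 rad/s; BW = Δω/(2π) = 1767 Hz.

(a) f₀ = 3.661e+04 Hz  (b) Q = 20.72  (c) BW = 1767 Hz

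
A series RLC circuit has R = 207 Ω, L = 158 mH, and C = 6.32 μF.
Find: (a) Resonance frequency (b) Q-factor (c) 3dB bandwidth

Step 1 — Resonance: ω₀ = 1/√(LC) = 1/√(0.158·6.32e-06) = 1001 rad/s.
Step 2 — f₀ = ω₀/(2π) = 159.3 Hz.
Step 3 — Series Q: Q = ω₀L/R = 1001·0.158/207 = 0.7638.
Step 4 — Bandwidth: Δω = ω₀/Q = 1310 rad/s; BW = Δω/(2π) = 208.5 Hz.

(a) f₀ = 159.3 Hz  (b) Q = 0.7638  (c) BW = 208.5 Hz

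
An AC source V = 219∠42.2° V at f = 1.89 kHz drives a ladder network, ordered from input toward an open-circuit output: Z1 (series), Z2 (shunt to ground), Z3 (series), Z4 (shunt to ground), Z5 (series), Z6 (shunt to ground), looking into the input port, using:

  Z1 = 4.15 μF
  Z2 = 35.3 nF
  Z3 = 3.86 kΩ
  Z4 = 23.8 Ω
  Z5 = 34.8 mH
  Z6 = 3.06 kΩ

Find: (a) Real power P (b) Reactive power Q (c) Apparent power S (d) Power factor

Step 1 — Angular frequency: ω = 2π·f = 2π·1890 = 1.188e+04 rad/s.
Step 2 — Component impedances:
  Z1: Z = 1/(jωC) = -j/(ω·C) = 0 - j20.29 Ω
  Z2: Z = 1/(jωC) = -j/(ω·C) = 0 - j2386 Ω
  Z3: Z = R = 3860 Ω
  Z4: Z = R = 23.8 Ω
  Z5: Z = jωL = j·1.188e+04·0.0348 = 0 + j413.3 Ω
  Z6: Z = R = 3060 Ω
Step 3 — Ladder network (open output): work backward from the far end, alternating series and parallel combinations. Z_in = 1064 - j1752 Ω = 2050∠-58.7° Ω.
Step 4 — Source phasor: V = 219∠42.2° V = 162.2 + j147.1 V.
Step 5 — Current: I = V / Z = -0.02027 + j0.1049 A = 0.1068∠100.9° A.
Step 6 — Complex power: S = V·I* = 12.14 - j20 VA.
Step 7 — Real power: P = Re(S) = 12.14 W.
Step 8 — Reactive power: Q = Im(S) = -20 VAR.
Step 9 — Apparent power: |S| = 23.4 VA.
Step 10 — Power factor: PF = P/|S| = 0.519 (leading).

(a) P = 12.14 W  (b) Q = -20 VAR  (c) S = 23.4 VA  (d) PF = 0.519 (leading)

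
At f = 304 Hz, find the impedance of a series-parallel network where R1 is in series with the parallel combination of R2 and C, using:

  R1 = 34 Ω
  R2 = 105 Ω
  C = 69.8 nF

Step 1 — Angular frequency: ω = 2π·f = 2π·304 = 1910 rad/s.
Step 2 — Component impedances:
  R1: Z = R = 34 Ω
  R2: Z = R = 105 Ω
  C: Z = 1/(jωC) = -j/(ω·C) = 0 - j7501 Ω
Step 3 — Parallel branch: R2 || C = 1/(1/R2 + 1/C) = 105 - j1.47 Ω.
Step 4 — Series with R1: Z_total = R1 + (R2 || C) = 139 - j1.47 Ω = 139∠-0.6° Ω.

Z = 139 - j1.47 Ω = 139∠-0.6° Ω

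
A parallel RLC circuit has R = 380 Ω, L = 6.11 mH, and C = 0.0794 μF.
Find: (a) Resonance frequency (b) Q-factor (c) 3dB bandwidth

Step 1 — Resonance: ω₀ = 1/√(LC) = 1/√(0.00611·7.94e-08) = 4.54e+04 rad/s.
Step 2 — f₀ = ω₀/(2π) = 7226 Hz.
Step 3 — Parallel Q: Q = R/(ω₀L) = 380/(4.54e+04·0.00611) = 1.37.
Step 4 — Bandwidth: Δω = ω₀/Q = 3.314e+04 rad/s; BW = Δω/(2π) = 5275 Hz.

(a) f₀ = 7226 Hz  (b) Q = 1.37  (c) BW = 5275 Hz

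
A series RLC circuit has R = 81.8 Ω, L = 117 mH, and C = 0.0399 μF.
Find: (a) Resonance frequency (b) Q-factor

Step 1 — Resonance condition Im(Z)=0 gives ω₀ = 1/√(LC).
Step 2 — ω₀ = 1/√(0.117·3.99e-08) = 1.464e+04 rad/s.
Step 3 — f₀ = ω₀/(2π) = 2329 Hz.
Step 4 — Series Q: Q = ω₀L/R = 1.464e+04·0.117/81.8 = 20.93.

(a) f₀ = 2329 Hz  (b) Q = 20.93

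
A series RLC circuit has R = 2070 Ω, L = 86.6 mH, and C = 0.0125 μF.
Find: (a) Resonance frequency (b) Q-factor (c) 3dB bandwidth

Step 1 — Resonance: ω₀ = 1/√(LC) = 1/√(0.0866·1.25e-08) = 3.039e+04 rad/s.
Step 2 — f₀ = ω₀/(2π) = 4837 Hz.
Step 3 — Series Q: Q = ω₀L/R = 3.039e+04·0.0866/2070 = 1.272.
Step 4 — Bandwidth: Δω = ω₀/Q = 2.39e+04 rad/s; BW = Δω/(2π) = 3804 Hz.

(a) f₀ = 4837 Hz  (b) Q = 1.272  (c) BW = 3804 Hz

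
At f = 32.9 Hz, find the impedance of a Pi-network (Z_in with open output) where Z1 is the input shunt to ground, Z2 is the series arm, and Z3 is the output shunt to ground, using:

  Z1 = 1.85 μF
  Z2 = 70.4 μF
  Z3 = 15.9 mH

Step 1 — Angular frequency: ω = 2π·f = 2π·32.9 = 206.7 rad/s.
Step 2 — Component impedances:
  Z1: Z = 1/(jωC) = -j/(ω·C) = 0 - j2615 Ω
  Z2: Z = 1/(jωC) = -j/(ω·C) = 0 - j68.72 Ω
  Z3: Z = jωL = j·206.7·0.0159 = 0 + j3.287 Ω
Step 3 — With open output, the series arm Z2 and the output shunt Z3 appear in series to ground: Z2 + Z3 = 0 - j65.43 Ω.
Step 4 — Parallel with input shunt Z1: Z_in = Z1 || (Z2 + Z3) = 0 - j63.83 Ω = 63.83∠-90.0° Ω.

Z = 0 - j63.83 Ω = 63.83∠-90.0° Ω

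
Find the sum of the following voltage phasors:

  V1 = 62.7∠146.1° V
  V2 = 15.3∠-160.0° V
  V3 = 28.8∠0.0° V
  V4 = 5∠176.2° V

Step 1 — Convert each phasor to rectangular form:
  V1 = 62.7·(cos(146.1°) + j·sin(146.1°)) = -52.04 + j34.97 V
  V2 = 15.3·(cos(-160.0°) + j·sin(-160.0°)) = -14.38 - j5.233 V
  V3 = 28.8·(cos(0.0°) + j·sin(0.0°)) = 28.8 V
  V4 = 5·(cos(176.2°) + j·sin(176.2°)) = -4.989 + j0.3314 V
Step 2 — Sum components: V_total = -42.61 + j30.07 V.
Step 3 — Convert to polar: |V_total| = 52.15 V, ∠V_total = 144.8°.

V_total = 52.15∠144.8° V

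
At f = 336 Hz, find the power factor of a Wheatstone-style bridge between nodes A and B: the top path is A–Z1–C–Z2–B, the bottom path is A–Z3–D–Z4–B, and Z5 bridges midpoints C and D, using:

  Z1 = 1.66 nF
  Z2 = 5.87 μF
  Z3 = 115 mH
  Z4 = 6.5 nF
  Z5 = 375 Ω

Step 1 — Angular frequency: ω = 2π·f = 2π·336 = 2111 rad/s.
Step 2 — Component impedances:
  Z1: Z = 1/(jωC) = -j/(ω·C) = 0 - j2.853e+05 Ω
  Z2: Z = 1/(jωC) = -j/(ω·C) = 0 - j80.69 Ω
  Z3: Z = jωL = j·2111·0.115 = 0 + j242.8 Ω
  Z4: Z = 1/(jωC) = -j/(ω·C) = 0 - j7.287e+04 Ω
  Z5: Z = R = 375 Ω
Step 3 — Bridge requires nodal analysis (the Z5 bridge couples midpoints C and D, so the two paths cannot be reduced to a simple series/parallel combination). Setting node B to ground and injecting 1 A at node A, the 3-node admittance system at A, C, D solves to V_A = Z_AB = 374.8 + j160 Ω = 407.5∠23.1° Ω.
Step 4 — Power factor: PF = cos(φ) = Re(Z)/|Z| = 374.79/407.5 = 0.9197.
Step 5 — Type: Im(Z) = 160 ⇒ lagging (phase φ = 23.1°).

PF = 0.9197 (lagging, φ = 23.1°)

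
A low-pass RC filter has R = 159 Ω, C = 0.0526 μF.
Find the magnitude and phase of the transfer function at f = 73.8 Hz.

Step 1 — Angular frequency: ω = 2π·73.8 = 463.7 rad/s.
Step 2 — Transfer function: H(jω) = 1/(1 + jωRC).
Step 3 — Denominator: 1 + jωRC = 1 + j·463.7·159·5.26e-08 = 1 + j0.003878.
Step 4 — H = 1 - j0.003878.
Step 5 — Magnitude: |H| = 1 (-0.0 dB); phase: φ = -0.2°.

|H| = 1 (-0.0 dB), φ = -0.2°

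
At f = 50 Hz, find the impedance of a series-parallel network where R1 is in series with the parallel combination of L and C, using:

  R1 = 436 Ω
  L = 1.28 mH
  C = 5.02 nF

Step 1 — Angular frequency: ω = 2π·f = 2π·50 = 314.2 rad/s.
Step 2 — Component impedances:
  R1: Z = R = 436 Ω
  L: Z = jωL = j·314.2·0.00128 = 0 + j0.4021 Ω
  C: Z = 1/(jωC) = -j/(ω·C) = 0 - j6.341e+05 Ω
Step 3 — Parallel branch: L || C = 1/(1/L + 1/C) = 0 + j0.4021 Ω.
Step 4 — Series with R1: Z_total = R1 + (L || C) = 436 + j0.4021 Ω = 436∠0.1° Ω.

Z = 436 + j0.4021 Ω = 436∠0.1° Ω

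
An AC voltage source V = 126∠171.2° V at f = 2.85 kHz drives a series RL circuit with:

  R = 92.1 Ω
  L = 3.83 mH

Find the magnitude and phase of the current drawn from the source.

Step 1 — Angular frequency: ω = 2π·f = 2π·2850 = 1.791e+04 rad/s.
Step 2 — Component impedances:
  R: Z = R = 92.1 Ω
  L: Z = jωL = j·1.791e+04·0.00383 = 0 + j68.58 Ω
Step 3 — Series combination: Z_total = R + L = 92.1 + j68.58 Ω = 114.8∠36.7° Ω.
Step 4 — Source phasor: V = 126∠171.2° V = -124.5 + j19.28 V.
Step 5 — Ohm's law: I = V / Z_total = (-124.5 + j19.28) / (92.1 + j68.58) = -0.7694 + j0.7823 A.
Step 6 — Convert to polar: |I| = 1.097 A, ∠I = 134.5°.

I = 1.097∠134.5° A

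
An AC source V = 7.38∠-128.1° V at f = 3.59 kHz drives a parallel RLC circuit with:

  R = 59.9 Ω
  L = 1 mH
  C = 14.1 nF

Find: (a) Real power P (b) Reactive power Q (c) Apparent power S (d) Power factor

Step 1 — Angular frequency: ω = 2π·f = 2π·3590 = 2.256e+04 rad/s.
Step 2 — Component impedances:
  R: Z = R = 59.9 Ω
  L: Z = jωL = j·2.256e+04·0.001 = 0 + j22.56 Ω
  C: Z = 1/(jωC) = -j/(ω·C) = 0 - j3144 Ω
Step 3 — Parallel combination: 1/Z_total = 1/R + 1/L + 1/C; Z_total = 7.534 + j19.86 Ω = 21.24∠69.2° Ω.
Step 4 — Source phasor: V = 7.38∠-128.1° V = -4.554 - j5.808 V.
Step 5 — Current: I = V / Z = -0.3316 + j0.1035 A = 0.3474∠162.7° A.
Step 6 — Complex power: S = V·I* = 0.9093 + j2.397 VA.
Step 7 — Real power: P = Re(S) = 0.9093 W.
Step 8 — Reactive power: Q = Im(S) = 2.397 VAR.
Step 9 — Apparent power: |S| = 2.564 VA.
Step 10 — Power factor: PF = P/|S| = 0.3546 (lagging).

(a) P = 0.9093 W  (b) Q = 2.397 VAR  (c) S = 2.564 VA  (d) PF = 0.3546 (lagging)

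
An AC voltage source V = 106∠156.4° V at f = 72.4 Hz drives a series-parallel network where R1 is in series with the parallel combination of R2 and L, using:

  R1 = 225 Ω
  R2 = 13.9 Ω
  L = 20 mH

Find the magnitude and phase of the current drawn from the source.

Step 1 — Angular frequency: ω = 2π·f = 2π·72.4 = 454.9 rad/s.
Step 2 — Component impedances:
  R1: Z = R = 225 Ω
  R2: Z = R = 13.9 Ω
  L: Z = jωL = j·454.9·0.02 = 0 + j9.098 Ω
Step 3 — Parallel branch: R2 || L = 1/(1/R2 + 1/L) = 4.169 + j6.369 Ω.
Step 4 — Series with R1: Z_total = R1 + (R2 || L) = 229.2 + j6.369 Ω = 229.3∠1.6° Ω.
Step 5 — Source phasor: V = 106∠156.4° V = -97.13 + j42.44 V.
Step 6 — Ohm's law: I = V / Z_total = (-97.13 + j42.44) / (229.2 + j6.369) = -0.4184 + j0.1968 A.
Step 7 — Convert to polar: |I| = 0.4624 A, ∠I = 154.8°.

I = 0.4624∠154.8° A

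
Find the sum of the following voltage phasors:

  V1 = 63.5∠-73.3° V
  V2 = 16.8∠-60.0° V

Step 1 — Convert each phasor to rectangular form:
  V1 = 63.5·(cos(-73.3°) + j·sin(-73.3°)) = 18.25 - j60.82 V
  V2 = 16.8·(cos(-60.0°) + j·sin(-60.0°)) = 8.4 - j14.55 V
Step 2 — Sum components: V_total = 26.65 - j75.37 V.
Step 3 — Convert to polar: |V_total| = 79.94 V, ∠V_total = -70.5°.

V_total = 79.94∠-70.5° V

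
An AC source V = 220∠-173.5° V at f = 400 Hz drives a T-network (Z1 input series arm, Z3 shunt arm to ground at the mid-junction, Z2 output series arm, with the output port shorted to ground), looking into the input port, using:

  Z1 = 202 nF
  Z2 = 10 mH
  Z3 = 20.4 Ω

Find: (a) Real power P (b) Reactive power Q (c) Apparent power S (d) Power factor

Step 1 — Angular frequency: ω = 2π·f = 2π·400 = 2513 rad/s.
Step 2 — Component impedances:
  Z1: Z = 1/(jωC) = -j/(ω·C) = 0 - j1970 Ω
  Z2: Z = jωL = j·2513·0.01 = 0 + j25.13 Ω
  Z3: Z = R = 20.4 Ω
Step 3 — With the output port shorted to ground, the output series arm Z2 runs from the junction to ground; the shunt arm Z3 also runs from the junction to ground. They appear in parallel: Z3 || Z2 = 12.3 + j9.982 Ω.
Step 4 — Series with input arm Z1: Z_in = Z1 + (Z3 || Z2) = 12.3 - j1960 Ω = 1960∠-89.6° Ω.
Step 5 — Source phasor: V = 220∠-173.5° V = -218.6 - j24.9 V.
Step 6 — Current: I = V / Z = 0.01201 - j0.1116 A = 0.1123∠-83.9° A.
Step 7 — Complex power: S = V·I* = 0.155 - j24.7 VA.
Step 8 — Real power: P = Re(S) = 0.155 W.
Step 9 — Reactive power: Q = Im(S) = -24.7 VAR.
Step 10 — Apparent power: |S| = 24.7 VA.
Step 11 — Power factor: PF = P/|S| = 0.006275 (leading).

(a) P = 0.155 W  (b) Q = -24.7 VAR  (c) S = 24.7 VA  (d) PF = 0.006275 (leading)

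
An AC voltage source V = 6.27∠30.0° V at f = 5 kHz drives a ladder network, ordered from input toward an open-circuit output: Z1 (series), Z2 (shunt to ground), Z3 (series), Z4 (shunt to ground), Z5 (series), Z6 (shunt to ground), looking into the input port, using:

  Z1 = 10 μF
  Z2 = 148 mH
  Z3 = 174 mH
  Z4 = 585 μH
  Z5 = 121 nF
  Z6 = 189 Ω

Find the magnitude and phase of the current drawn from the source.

Step 1 — Angular frequency: ω = 2π·f = 2π·5000 = 3.142e+04 rad/s.
Step 2 — Component impedances:
  Z1: Z = 1/(jωC) = -j/(ω·C) = 0 - j3.183 Ω
  Z2: Z = jωL = j·3.142e+04·0.148 = 0 + j4650 Ω
  Z3: Z = jωL = j·3.142e+04·0.174 = 0 + j5466 Ω
  Z4: Z = jωL = j·3.142e+04·0.000585 = 0 + j18.38 Ω
  Z5: Z = 1/(jωC) = -j/(ω·C) = 0 - j263.1 Ω
  Z6: Z = R = 189 Ω
Step 3 — Ladder network (open output): work backward from the far end, alternating series and parallel combinations. Z_in = 0.1405 + j2513 Ω = 2513∠90.0° Ω.
Step 4 — Source phasor: V = 6.27∠30.0° V = 5.43 + j3.135 V.
Step 5 — Ohm's law: I = V / Z_total = (5.43 + j3.135) / (0.1405 + j2513) = 0.001247 - j0.00216 A.
Step 6 — Convert to polar: |I| = 0.002495 A, ∠I = -60.0°.

I = 0.002495∠-60.0° A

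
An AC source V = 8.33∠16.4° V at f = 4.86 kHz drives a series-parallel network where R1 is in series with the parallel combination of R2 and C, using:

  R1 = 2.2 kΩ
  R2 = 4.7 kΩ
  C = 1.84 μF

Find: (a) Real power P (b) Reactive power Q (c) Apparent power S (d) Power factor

Step 1 — Angular frequency: ω = 2π·f = 2π·4860 = 3.054e+04 rad/s.
Step 2 — Component impedances:
  R1: Z = R = 2200 Ω
  R2: Z = R = 4700 Ω
  C: Z = 1/(jωC) = -j/(ω·C) = 0 - j17.8 Ω
Step 3 — Parallel branch: R2 || C = 1/(1/R2 + 1/C) = 0.0674 - j17.8 Ω.
Step 4 — Series with R1: Z_total = R1 + (R2 || C) = 2200 - j17.8 Ω = 2200∠-0.5° Ω.
Step 5 — Source phasor: V = 8.33∠16.4° V = 7.991 + j2.352 V.
Step 6 — Current: I = V / Z = 0.003623 + j0.001098 A = 0.003786∠16.9° A.
Step 7 — Complex power: S = V·I* = 0.03154 - j0.0002551 VA.
Step 8 — Real power: P = Re(S) = 0.03154 W.
Step 9 — Reactive power: Q = Im(S) = -0.0002551 VAR.
Step 10 — Apparent power: |S| = 0.03154 VA.
Step 11 — Power factor: PF = P/|S| = 1 (leading).

(a) P = 0.03154 W  (b) Q = -0.0002551 VAR  (c) S = 0.03154 VA  (d) PF = 1 (leading)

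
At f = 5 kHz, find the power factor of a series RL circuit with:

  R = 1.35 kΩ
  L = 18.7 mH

Step 1 — Angular frequency: ω = 2π·f = 2π·5000 = 3.142e+04 rad/s.
Step 2 — Component impedances:
  R: Z = R = 1350 Ω
  L: Z = jωL = j·3.142e+04·0.0187 = 0 + j587.5 Ω
Step 3 — Series combination: Z_total = R + L = 1350 + j587.5 Ω = 1472∠23.5° Ω.
Step 4 — Power factor: PF = cos(φ) = Re(Z)/|Z| = 1350/1472.3 = 0.9169.
Step 5 — Type: Im(Z) = 587.5 ⇒ lagging (phase φ = 23.5°).

PF = 0.9169 (lagging, φ = 23.5°)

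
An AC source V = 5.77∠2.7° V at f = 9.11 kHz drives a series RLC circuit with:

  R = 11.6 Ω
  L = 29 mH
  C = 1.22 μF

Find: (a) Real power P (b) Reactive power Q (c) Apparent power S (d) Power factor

Step 1 — Angular frequency: ω = 2π·f = 2π·9110 = 5.724e+04 rad/s.
Step 2 — Component impedances:
  R: Z = R = 11.6 Ω
  L: Z = jωL = j·5.724e+04·0.029 = 0 + j1660 Ω
  C: Z = 1/(jωC) = -j/(ω·C) = 0 - j14.32 Ω
Step 3 — Series combination: Z_total = R + L + C = 11.6 + j1646 Ω = 1646∠89.6° Ω.
Step 4 — Source phasor: V = 5.77∠2.7° V = 5.764 + j0.2718 V.
Step 5 — Current: I = V / Z = 0.0001898 - j0.003501 A = 0.003506∠-86.9° A.
Step 6 — Complex power: S = V·I* = 0.0001426 + j0.02023 VA.
Step 7 — Real power: P = Re(S) = 0.0001426 W.
Step 8 — Reactive power: Q = Im(S) = 0.02023 VAR.
Step 9 — Apparent power: |S| = 0.02023 VA.
Step 10 — Power factor: PF = P/|S| = 0.007049 (lagging).

(a) P = 0.0001426 W  (b) Q = 0.02023 VAR  (c) S = 0.02023 VA  (d) PF = 0.007049 (lagging)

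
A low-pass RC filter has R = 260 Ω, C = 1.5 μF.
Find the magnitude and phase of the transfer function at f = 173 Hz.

Step 1 — Angular frequency: ω = 2π·173 = 1087 rad/s.
Step 2 — Transfer function: H(jω) = 1/(1 + jωRC).
Step 3 — Denominator: 1 + jωRC = 1 + j·1087·260·1.5e-06 = 1 + j0.4239.
Step 4 — H = 0.8477 - j0.3593.
Step 5 — Magnitude: |H| = 0.9207 (-0.7 dB); phase: φ = -23.0°.

|H| = 0.9207 (-0.7 dB), φ = -23.0°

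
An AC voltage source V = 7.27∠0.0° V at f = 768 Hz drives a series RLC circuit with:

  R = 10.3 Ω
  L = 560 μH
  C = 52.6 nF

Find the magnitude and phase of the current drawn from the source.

Step 1 — Angular frequency: ω = 2π·f = 2π·768 = 4825 rad/s.
Step 2 — Component impedances:
  R: Z = R = 10.3 Ω
  L: Z = jωL = j·4825·0.00056 = 0 + j2.702 Ω
  C: Z = 1/(jωC) = -j/(ω·C) = 0 - j3940 Ω
Step 3 — Series combination: Z_total = R + L + C = 10.3 - j3937 Ω = 3937∠-89.9° Ω.
Step 4 — Source phasor: V = 7.27∠0.0° V = 7.27 V.
Step 5 — Ohm's law: I = V / Z_total = (7.27) / (10.3 - j3937) = 4.831e-06 + j0.001847 A.
Step 6 — Convert to polar: |I| = 0.001847 A, ∠I = 89.9°.

I = 0.001847∠89.9° A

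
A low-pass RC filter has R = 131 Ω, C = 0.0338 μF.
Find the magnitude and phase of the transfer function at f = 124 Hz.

Step 1 — Angular frequency: ω = 2π·124 = 779.1 rad/s.
Step 2 — Transfer function: H(jω) = 1/(1 + jωRC).
Step 3 — Denominator: 1 + jωRC = 1 + j·779.1·131·3.38e-08 = 1 + j0.00345.
Step 4 — H = 1 - j0.00345.
Step 5 — Magnitude: |H| = 1 (-0.0 dB); phase: φ = -0.2°.

|H| = 1 (-0.0 dB), φ = -0.2°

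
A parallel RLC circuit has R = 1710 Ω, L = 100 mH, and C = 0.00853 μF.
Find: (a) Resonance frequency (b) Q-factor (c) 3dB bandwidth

Step 1 — Resonance: ω₀ = 1/√(LC) = 1/√(0.1·8.53e-09) = 3.424e+04 rad/s.
Step 2 — f₀ = ω₀/(2π) = 5449 Hz.
Step 3 — Parallel Q: Q = R/(ω₀L) = 1710/(3.424e+04·0.1) = 0.4994.
Step 4 — Bandwidth: Δω = ω₀/Q = 6.856e+04 rad/s; BW = Δω/(2π) = 1.091e+04 Hz.

(a) f₀ = 5449 Hz  (b) Q = 0.4994  (c) BW = 1.091e+04 Hz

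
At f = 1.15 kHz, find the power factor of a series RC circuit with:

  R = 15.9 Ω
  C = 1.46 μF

Step 1 — Angular frequency: ω = 2π·f = 2π·1150 = 7226 rad/s.
Step 2 — Component impedances:
  R: Z = R = 15.9 Ω
  C: Z = 1/(jωC) = -j/(ω·C) = 0 - j94.79 Ω
Step 3 — Series combination: Z_total = R + C = 15.9 - j94.79 Ω = 96.12∠-80.5° Ω.
Step 4 — Power factor: PF = cos(φ) = Re(Z)/|Z| = 15.9/96.12 = 0.1654.
Step 5 — Type: Im(Z) = -94.79 ⇒ leading (phase φ = -80.5°).

PF = 0.1654 (leading, φ = -80.5°)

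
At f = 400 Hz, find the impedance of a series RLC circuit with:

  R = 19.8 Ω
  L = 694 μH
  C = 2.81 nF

Step 1 — Angular frequency: ω = 2π·f = 2π·400 = 2513 rad/s.
Step 2 — Component impedances:
  R: Z = R = 19.8 Ω
  L: Z = jωL = j·2513·0.000694 = 0 + j1.744 Ω
  C: Z = 1/(jωC) = -j/(ω·C) = 0 - j1.416e+05 Ω
Step 3 — Series combination: Z_total = R + L + C = 19.8 - j1.416e+05 Ω = 1.416e+05∠-90.0° Ω.

Z = 19.8 - j1.416e+05 Ω = 1.416e+05∠-90.0° Ω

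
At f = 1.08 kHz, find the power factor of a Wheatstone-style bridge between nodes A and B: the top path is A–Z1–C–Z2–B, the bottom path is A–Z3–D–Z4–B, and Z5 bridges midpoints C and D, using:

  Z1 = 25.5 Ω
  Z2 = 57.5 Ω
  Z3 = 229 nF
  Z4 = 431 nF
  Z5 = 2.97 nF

Step 1 — Angular frequency: ω = 2π·f = 2π·1080 = 6786 rad/s.
Step 2 — Component impedances:
  Z1: Z = R = 25.5 Ω
  Z2: Z = R = 57.5 Ω
  Z3: Z = 1/(jωC) = -j/(ω·C) = 0 - j643.5 Ω
  Z4: Z = 1/(jωC) = -j/(ω·C) = 0 - j341.9 Ω
  Z5: Z = 1/(jωC) = -j/(ω·C) = 0 - j4.962e+04 Ω
Step 3 — Bridge requires nodal analysis (the Z5 bridge couples midpoints C and D, so the two paths cannot be reduced to a simple series/parallel combination). Setting node B to ground and injecting 1 A at node A, the 3-node admittance system at A, C, D solves to V_A = Z_AB = 82.41 - j6.958 Ω = 82.71∠-4.8° Ω.
Step 4 — Power factor: PF = cos(φ) = Re(Z)/|Z| = 82.413/82.706 = 0.9965.
Step 5 — Type: Im(Z) = -6.958 ⇒ leading (phase φ = -4.8°).

PF = 0.9965 (leading, φ = -4.8°)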